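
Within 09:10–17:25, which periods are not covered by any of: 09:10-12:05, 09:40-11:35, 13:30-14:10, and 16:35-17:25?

12:05–13:30, 14:10–16:35

After merging, the occupied span is 09:10–12:05, 13:30–14:10, 16:35–17:25.
Complement within 09:10–17:25: 12:05–13:30, 14:10–16:35.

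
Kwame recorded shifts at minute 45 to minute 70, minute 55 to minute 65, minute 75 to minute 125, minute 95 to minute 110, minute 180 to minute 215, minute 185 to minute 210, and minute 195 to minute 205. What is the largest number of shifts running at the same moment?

3

Walk the sorted start/end points keeping a running depth.
The depth first hits 3 at minute 195.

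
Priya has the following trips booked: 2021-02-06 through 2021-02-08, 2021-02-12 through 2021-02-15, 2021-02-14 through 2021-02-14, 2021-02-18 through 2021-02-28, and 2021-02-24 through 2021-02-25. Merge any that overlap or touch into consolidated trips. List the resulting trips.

2021-02-12 through 2021-02-15 is disjoint → start new block.
2021-02-14 through 2021-02-14 overlaps/touches 2021-02-12 through 2021-02-15 → extend to 2021-02-12 through 2021-02-15.
2021-02-18 through 2021-02-28 is disjoint → start new block.
2021-02-24 through 2021-02-25 overlaps/touches 2021-02-18 through 2021-02-28 → extend to 2021-02-18 through 2021-02-28.

2021-02-06 through 2021-02-08, 2021-02-12 through 2021-02-15, 2021-02-18 through 2021-02-28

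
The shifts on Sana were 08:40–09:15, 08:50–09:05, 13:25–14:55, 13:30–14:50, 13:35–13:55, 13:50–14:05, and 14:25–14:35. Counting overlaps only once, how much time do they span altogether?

2 h 5 min

Merged: 08:40-09:15, 13:25-14:55.
Lengths: 35 min + 1 h 30 min = 2 h 5 min.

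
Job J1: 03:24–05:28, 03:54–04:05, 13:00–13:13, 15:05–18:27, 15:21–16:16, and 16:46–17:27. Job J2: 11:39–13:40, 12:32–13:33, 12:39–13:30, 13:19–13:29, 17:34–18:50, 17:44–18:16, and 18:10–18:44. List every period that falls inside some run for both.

13:00–13:13, 17:34–18:27

A, merged: 03:24–05:28, 13:00–13:13, 15:05–18:27.
B, merged: 11:39–13:40, 17:34–18:50.
03:24–05:28 falls entirely outside B.
13:00–13:13 overlaps B on 13:00–13:13.
15:05–18:27 overlaps B on 17:34–18:27.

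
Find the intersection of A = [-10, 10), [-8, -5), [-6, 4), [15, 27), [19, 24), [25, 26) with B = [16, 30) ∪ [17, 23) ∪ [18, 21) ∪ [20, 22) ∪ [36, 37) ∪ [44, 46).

A, merged: [-10, 10), [15, 27).
B, merged: [16, 30), [36, 37), [44, 46).
[-10, 10) meets no B interval.
[15, 27) ∩ B → [16, 27).

[16, 27)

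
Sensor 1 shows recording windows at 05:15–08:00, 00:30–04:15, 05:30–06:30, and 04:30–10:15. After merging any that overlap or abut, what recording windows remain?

00:30–04:15, 04:30–10:15

Sort by start: 00:30–04:15, 04:30–10:15, 05:15–08:00, 05:30–06:30.
04:30–10:15 is disjoint → start new block.
05:15–08:00 overlaps/touches 04:30–10:15 → extend to 04:30–10:15.
05:30–06:30 overlaps/touches 04:30–10:15 → extend to 04:30–10:15.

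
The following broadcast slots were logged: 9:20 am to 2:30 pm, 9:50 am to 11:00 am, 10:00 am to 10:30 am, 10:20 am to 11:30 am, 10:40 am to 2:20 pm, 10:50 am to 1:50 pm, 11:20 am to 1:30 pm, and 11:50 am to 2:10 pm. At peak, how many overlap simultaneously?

Walk the sorted start/end points keeping a running depth.
The depth first hits 5 at 10:50 am.

5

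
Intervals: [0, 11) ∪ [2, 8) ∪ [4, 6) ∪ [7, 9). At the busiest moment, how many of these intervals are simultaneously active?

3

At 4, 3 of the intervals are simultaneously active.
No point has more.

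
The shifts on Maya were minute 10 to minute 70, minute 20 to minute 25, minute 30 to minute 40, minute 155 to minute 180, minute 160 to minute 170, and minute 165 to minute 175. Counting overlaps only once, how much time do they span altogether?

Merged: minute 10 to minute 70, minute 155 to minute 180.
Lengths: 60 minutes + 25 minutes = 85 minutes.

85 minutes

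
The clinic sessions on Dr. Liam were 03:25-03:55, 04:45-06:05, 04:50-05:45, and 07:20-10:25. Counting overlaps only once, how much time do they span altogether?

4 h 55 min

Merged: 03:25-03:55, 04:45-06:05, 07:20-10:25.
Lengths: 30 min + 1 h 20 min + 3 h 5 min = 4 h 55 min.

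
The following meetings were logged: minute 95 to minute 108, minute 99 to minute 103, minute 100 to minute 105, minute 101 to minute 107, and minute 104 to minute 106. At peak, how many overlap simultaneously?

At minute 101, 4 of the intervals are simultaneously active.
No point has more.

4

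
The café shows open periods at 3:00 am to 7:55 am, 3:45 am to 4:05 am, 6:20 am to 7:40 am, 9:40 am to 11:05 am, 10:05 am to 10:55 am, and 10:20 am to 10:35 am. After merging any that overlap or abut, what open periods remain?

3:00 am–7:55 am, 9:40 am–11:05 am

3:45 am–4:05 am overlaps/touches 3:00 am–7:55 am → extend to 3:00 am–7:55 am.
6:20 am–7:40 am overlaps/touches 3:00 am–7:55 am → extend to 3:00 am–7:55 am.
9:40 am–11:05 am is disjoint → start new block.
10:05 am–10:55 am overlaps/touches 9:40 am–11:05 am → extend to 9:40 am–11:05 am.
10:20 am–10:35 am overlaps/touches 9:40 am–11:05 am → extend to 9:40 am–11:05 am.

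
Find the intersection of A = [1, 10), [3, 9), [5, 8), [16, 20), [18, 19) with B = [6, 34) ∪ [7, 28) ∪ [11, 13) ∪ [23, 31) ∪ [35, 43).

Merge the first list: [1, 10), [16, 20).
Merge the second list: [6, 34), [35, 43).
[1, 10) meets the second set on [6, 10).
[16, 20) meets the second set on [16, 20).

[6, 10) ∪ [16, 20)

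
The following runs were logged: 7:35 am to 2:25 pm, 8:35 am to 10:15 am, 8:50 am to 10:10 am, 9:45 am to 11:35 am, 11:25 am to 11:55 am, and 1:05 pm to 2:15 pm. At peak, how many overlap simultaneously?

Walk the sorted start/end points keeping a running depth.
The depth first hits 4 at 9:45 am.

4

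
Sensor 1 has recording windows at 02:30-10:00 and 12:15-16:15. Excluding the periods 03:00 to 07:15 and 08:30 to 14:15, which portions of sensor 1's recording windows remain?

02:30-10:00 with B removed leaves 02:30-03:00, 07:15-08:30.
12:15-16:15 with B removed leaves 14:15-16:15.

02:30-03:00, 07:15-08:30, 14:15-16:15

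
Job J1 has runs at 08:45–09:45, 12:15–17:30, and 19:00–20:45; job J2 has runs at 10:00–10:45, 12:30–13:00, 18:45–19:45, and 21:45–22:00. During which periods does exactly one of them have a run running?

Only in the first: 08:45–09:45, 12:15–12:30, 13:00–17:30, 19:45–20:45.
Only in the second: 10:00–10:45, 18:45–19:00, 21:45–22:00.
Together these are the periods covered by exactly one.

08:45–09:45, 10:00–10:45, 12:15–12:30, 13:00–17:30, 18:45–19:00, 19:45–20:45, 21:45–22:00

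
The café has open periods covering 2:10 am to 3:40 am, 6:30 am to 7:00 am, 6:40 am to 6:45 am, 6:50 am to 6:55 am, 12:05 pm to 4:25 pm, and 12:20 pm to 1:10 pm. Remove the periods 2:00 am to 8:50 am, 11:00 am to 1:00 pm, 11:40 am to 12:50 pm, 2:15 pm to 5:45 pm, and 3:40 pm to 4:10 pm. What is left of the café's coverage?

A, merged: 2:10 am–3:40 am, 6:30 am–7:00 am, 12:05 pm–4:25 pm.
B, merged: 2:00 am–8:50 am, 11:00 am–1:00 pm, 2:15 pm–5:45 pm.
2:10 am–3:40 am: fully covered by B → removed.
6:30 am–7:00 am: fully covered by B → removed.
12:05 pm–4:25 pm minus B → 1:00 pm–2:15 pm.

1:00 pm–2:15 pm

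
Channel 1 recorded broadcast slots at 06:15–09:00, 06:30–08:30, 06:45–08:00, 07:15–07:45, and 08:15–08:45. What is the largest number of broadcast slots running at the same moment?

At 07:15, 4 of the intervals are simultaneously active.
No point has more.

4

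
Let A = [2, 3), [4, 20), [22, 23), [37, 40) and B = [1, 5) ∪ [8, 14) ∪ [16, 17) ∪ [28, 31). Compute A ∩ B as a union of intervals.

[2, 3) meets the second set on [2, 3).
[4, 20) meets the second set on [4, 5), [8, 14), [16, 17).
[22, 23): no overlap with the second set.
[37, 40): no overlap with the second set.

[2, 3) ∪ [4, 5) ∪ [8, 14) ∪ [16, 17)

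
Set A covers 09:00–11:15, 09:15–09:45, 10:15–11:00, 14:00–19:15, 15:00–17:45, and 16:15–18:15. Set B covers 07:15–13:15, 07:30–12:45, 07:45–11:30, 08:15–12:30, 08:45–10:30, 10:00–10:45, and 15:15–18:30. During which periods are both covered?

09:00–11:15, 15:15–18:30

Merge the first list: 09:00–11:15, 14:00–19:15.
Merge the second list: 07:15–13:15, 15:15–18:30.
09:00–11:15 ∩ B → 09:00–11:15.
14:00–19:15 ∩ B → 15:15–18:30.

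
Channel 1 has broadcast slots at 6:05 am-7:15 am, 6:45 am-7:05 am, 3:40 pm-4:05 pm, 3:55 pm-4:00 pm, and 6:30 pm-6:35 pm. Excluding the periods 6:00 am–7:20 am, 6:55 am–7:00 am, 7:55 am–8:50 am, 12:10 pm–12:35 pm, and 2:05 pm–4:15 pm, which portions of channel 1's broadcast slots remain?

First set merges to 6:05 am–7:15 am, 3:40 pm–4:05 pm, 6:30 pm–6:35 pm.
Second set merges to 6:00 am–7:20 am, 7:55 am–8:50 am, 12:10 pm–12:35 pm, 2:05 pm–4:15 pm.
6:05 am–7:15 am lies entirely inside B → drops out.
3:40 pm–4:05 pm lies entirely inside B → drops out.
6:30 pm–6:35 pm is untouched.

6:30 pm–6:35 pm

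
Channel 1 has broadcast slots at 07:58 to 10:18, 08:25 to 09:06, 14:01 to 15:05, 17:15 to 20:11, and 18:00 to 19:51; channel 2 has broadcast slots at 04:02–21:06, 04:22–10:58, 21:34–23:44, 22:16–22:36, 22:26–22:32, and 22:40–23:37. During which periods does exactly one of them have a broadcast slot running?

A, merged: 07:58-10:18, 14:01-15:05, 17:15-20:11.
B, merged: 04:02-21:06, 21:34-23:44.
A but not B: none.
B but not A: 04:02-07:58, 10:18-14:01, 15:05-17:15, 20:11-21:06, 21:34-23:44.
Combining gives A △ B.

04:02-07:58, 10:18-14:01, 15:05-17:15, 20:11-21:06, 21:34-23:44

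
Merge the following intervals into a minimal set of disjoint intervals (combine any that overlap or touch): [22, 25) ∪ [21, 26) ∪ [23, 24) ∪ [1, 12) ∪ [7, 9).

Sort by start: [1, 12), [7, 9), [21, 26), [22, 25), [23, 24).
[7, 9) overlaps/touches [1, 12) → extend to [1, 12).
[21, 26) is disjoint → start new block.
[22, 25) overlaps/touches [21, 26) → extend to [21, 26).
[23, 24) overlaps/touches [21, 26) → extend to [21, 26).

[1, 12) ∪ [21, 26)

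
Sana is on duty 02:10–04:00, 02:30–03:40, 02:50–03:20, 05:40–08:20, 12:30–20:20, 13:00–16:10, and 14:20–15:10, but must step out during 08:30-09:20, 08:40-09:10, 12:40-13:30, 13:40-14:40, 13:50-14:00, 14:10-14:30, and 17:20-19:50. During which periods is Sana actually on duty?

02:10-04:00, 05:40-08:20, 12:30-12:40, 13:30-13:40, 14:40-17:20, 19:50-20:20

A, merged: 02:10-04:00, 05:40-08:20, 12:30-20:20.
B, merged: 08:30-09:20, 12:40-13:30, 13:40-14:40, 17:20-19:50.
02:10-04:00: no B overlap → unchanged.
05:40-08:20: no B overlap → unchanged.
12:30-20:20 minus B → 12:30-12:40, 13:30-13:40, 14:40-17:20, 19:50-20:20.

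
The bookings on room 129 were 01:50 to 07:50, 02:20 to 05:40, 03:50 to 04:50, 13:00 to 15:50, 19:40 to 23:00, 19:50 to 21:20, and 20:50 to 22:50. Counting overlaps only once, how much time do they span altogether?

12 h 10 min

Merged: 01:50-07:50, 13:00-15:50, 19:40-23:00.
Lengths: 6 h + 2 h 50 min + 3 h 20 min = 12 h 10 min.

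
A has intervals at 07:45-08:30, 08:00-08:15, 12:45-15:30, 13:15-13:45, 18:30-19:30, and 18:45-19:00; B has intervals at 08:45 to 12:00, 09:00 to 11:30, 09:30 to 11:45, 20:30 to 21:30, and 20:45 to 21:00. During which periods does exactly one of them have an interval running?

First set merges to 07:45–08:30, 12:45–15:30, 18:30–19:30.
Second set merges to 08:45–12:00, 20:30–21:30.
A but not B: 07:45–08:30, 12:45–15:30, 18:30–19:30.
B but not A: 08:45–12:00, 20:30–21:30.
Combining gives A △ B.

07:45–08:30, 08:45–12:00, 12:45–15:30, 18:30–19:30, 20:30–21:30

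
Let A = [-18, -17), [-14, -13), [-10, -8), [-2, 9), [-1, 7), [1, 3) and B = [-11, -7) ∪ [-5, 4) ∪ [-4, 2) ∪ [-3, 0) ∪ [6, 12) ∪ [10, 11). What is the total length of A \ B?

4

A, merged: [-18, -17), [-14, -13), [-10, -8), [-2, 9).
B, merged: [-11, -7), [-5, 4), [6, 12).
A \ B = [-18, -17), [-14, -13), [4, 6).
Total: 1 + 1 + 2 = 4.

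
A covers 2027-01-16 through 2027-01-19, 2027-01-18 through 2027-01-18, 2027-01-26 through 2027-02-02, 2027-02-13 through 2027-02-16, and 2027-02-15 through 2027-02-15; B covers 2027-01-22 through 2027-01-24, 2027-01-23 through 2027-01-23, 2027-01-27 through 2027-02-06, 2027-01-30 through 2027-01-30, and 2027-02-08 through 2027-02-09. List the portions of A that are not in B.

2027-01-16 through 2027-01-19, 2027-01-26 through 2027-01-26, 2027-02-13 through 2027-02-16

Merge the first list: 2027-01-16 through 2027-01-19, 2027-01-26 through 2027-02-02, 2027-02-13 through 2027-02-16.
Merge the second list: 2027-01-22 through 2027-01-24, 2027-01-27 through 2027-02-06, 2027-02-08 through 2027-02-09.
2027-01-16 through 2027-01-19 is untouched.
2027-01-26 through 2027-02-02 with B removed leaves 2027-01-26 through 2027-01-26.
2027-02-13 through 2027-02-16 is untouched.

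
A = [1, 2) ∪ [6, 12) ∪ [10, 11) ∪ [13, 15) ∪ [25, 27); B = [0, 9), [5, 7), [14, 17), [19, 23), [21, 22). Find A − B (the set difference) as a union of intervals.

[9, 12) ∪ [13, 14) ∪ [25, 27)

First set merges to [1, 2), [6, 12), [13, 15), [25, 27).
Second set merges to [0, 9), [14, 17), [19, 23).
[1, 2): fully covered by B → removed.
[6, 12) minus B → [9, 12).
[13, 15) minus B → [13, 14).
[25, 27): no B overlap → unchanged.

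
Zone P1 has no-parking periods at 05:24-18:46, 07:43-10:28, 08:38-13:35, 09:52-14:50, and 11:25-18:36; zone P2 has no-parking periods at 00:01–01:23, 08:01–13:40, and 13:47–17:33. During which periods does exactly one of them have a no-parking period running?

Merge the first list: 05:24-18:46.
A but not B: 05:24-08:01, 13:40-13:47, 17:33-18:46.
B but not A: 00:01-01:23.
Combining gives A △ B.

00:01-01:23, 05:24-08:01, 13:40-13:47, 17:33-18:46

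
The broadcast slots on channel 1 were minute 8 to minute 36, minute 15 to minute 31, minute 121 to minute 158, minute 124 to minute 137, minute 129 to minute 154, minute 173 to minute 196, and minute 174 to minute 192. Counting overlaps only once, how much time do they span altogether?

Merged: minute 8 to minute 36, minute 121 to minute 158, minute 173 to minute 196.
Lengths: 28 minutes + 37 minutes + 23 minutes = 88 minutes.

88 minutes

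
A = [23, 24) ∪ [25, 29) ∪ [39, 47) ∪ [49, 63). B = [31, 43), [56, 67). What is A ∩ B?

[23, 24) falls entirely outside B.
[25, 29) falls entirely outside B.
[39, 47) overlaps B on [39, 43).
[49, 63) overlaps B on [56, 63).

[39, 43) ∪ [56, 63)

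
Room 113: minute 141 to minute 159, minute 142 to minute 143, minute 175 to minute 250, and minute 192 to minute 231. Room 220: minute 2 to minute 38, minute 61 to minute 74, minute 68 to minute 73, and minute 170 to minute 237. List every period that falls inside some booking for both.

First set merges to minute 141 to minute 159, minute 175 to minute 250.
Second set merges to minute 2 to minute 38, minute 61 to minute 74, minute 170 to minute 237.
minute 141 to minute 159 falls entirely outside B.
minute 175 to minute 250 overlaps B on minute 175 to minute 237.

minute 175 to minute 237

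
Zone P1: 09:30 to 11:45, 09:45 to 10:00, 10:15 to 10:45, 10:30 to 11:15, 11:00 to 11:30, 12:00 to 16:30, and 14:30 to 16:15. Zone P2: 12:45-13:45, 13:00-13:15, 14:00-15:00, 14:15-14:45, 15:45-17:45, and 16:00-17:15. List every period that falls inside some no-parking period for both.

12:45–13:45, 14:00–15:00, 15:45–16:30

A, merged: 09:30–11:45, 12:00–16:30.
B, merged: 12:45–13:45, 14:00–15:00, 15:45–17:45.
09:30–11:45: no overlap with the second set.
12:00–16:30 meets the second set on 12:45–13:45, 14:00–15:00, 15:45–16:30.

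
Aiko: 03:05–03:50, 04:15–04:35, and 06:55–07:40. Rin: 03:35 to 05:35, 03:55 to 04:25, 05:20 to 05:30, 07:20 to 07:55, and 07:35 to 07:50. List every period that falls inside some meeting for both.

03:35–03:50, 04:15–04:35, 07:20–07:40

B, merged: 03:35–05:35, 07:20–07:55.
03:05–03:50 meets the second set on 03:35–03:50.
04:15–04:35 meets the second set on 04:15–04:35.
06:55–07:40 meets the second set on 07:20–07:40.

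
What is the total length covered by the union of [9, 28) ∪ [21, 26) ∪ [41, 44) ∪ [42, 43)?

22

Merged: [9, 28), [41, 44).
Lengths: 19 + 3 = 22.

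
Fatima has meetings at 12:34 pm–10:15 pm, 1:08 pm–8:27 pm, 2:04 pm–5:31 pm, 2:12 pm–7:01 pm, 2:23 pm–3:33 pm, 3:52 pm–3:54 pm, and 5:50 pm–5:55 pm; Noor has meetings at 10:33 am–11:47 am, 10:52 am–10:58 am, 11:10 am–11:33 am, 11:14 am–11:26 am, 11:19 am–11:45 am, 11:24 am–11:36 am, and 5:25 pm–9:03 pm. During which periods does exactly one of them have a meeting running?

10:33 am–11:47 am, 12:34 pm–5:25 pm, 9:03 pm–10:15 pm

Merge the first list: 12:34 pm–10:15 pm.
Merge the second list: 10:33 am–11:47 am, 5:25 pm–9:03 pm.
A \ B = 12:34 pm–5:25 pm, 9:03 pm–10:15 pm.
B \ A = 10:33 am–11:47 am.
Union of the two gives the symmetric difference.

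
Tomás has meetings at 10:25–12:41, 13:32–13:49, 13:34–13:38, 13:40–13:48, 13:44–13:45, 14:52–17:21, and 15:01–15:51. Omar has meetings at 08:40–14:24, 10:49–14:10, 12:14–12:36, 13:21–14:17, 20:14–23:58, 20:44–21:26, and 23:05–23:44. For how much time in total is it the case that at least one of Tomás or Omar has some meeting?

First set merges to 10:25–12:41, 13:32–13:49, 14:52–17:21.
Second set merges to 08:40–14:24, 20:14–23:58.
A ∪ B = 08:40–14:24, 14:52–17:21, 20:14–23:58.
Total: 5 h 44 min + 2 h 29 min + 3 h 44 min = 11 h 57 min.

11 h 57 min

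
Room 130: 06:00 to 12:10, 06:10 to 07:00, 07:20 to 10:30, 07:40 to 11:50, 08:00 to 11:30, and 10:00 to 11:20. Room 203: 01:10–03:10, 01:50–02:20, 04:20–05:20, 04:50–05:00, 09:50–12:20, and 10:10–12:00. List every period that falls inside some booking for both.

09:50–12:10

A, merged: 06:00–12:10.
B, merged: 01:10–03:10, 04:20–05:20, 09:50–12:20.
06:00–12:10 overlaps B on 09:50–12:10.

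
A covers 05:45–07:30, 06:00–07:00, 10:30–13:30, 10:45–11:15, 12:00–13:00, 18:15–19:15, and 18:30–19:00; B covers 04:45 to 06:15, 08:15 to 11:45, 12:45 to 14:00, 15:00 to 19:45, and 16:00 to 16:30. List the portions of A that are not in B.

06:15-07:30, 11:45-12:45

Merge the first list: 05:45-07:30, 10:30-13:30, 18:15-19:15.
Merge the second list: 04:45-06:15, 08:15-11:45, 12:45-14:00, 15:00-19:45.
05:45-07:30 minus B → 06:15-07:30.
10:30-13:30 minus B → 11:45-12:45.
18:15-19:15: fully covered by B → removed.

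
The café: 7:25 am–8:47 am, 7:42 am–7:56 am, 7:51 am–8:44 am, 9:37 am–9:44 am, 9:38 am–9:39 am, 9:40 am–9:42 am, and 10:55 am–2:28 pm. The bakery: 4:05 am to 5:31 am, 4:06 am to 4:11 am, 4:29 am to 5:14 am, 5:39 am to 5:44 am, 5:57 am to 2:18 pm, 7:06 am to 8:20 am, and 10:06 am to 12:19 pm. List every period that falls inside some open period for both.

7:25 am-8:47 am, 9:37 am-9:44 am, 10:55 am-2:18 pm

First set merges to 7:25 am-8:47 am, 9:37 am-9:44 am, 10:55 am-2:28 pm.
Second set merges to 4:05 am-5:31 am, 5:39 am-5:44 am, 5:57 am-2:18 pm.
7:25 am-8:47 am meets the second set on 7:25 am-8:47 am.
9:37 am-9:44 am meets the second set on 9:37 am-9:44 am.
10:55 am-2:28 pm meets the second set on 10:55 am-2:18 pm.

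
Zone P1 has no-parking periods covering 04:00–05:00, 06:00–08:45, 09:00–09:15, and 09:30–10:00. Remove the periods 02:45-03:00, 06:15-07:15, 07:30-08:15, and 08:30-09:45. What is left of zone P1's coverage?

04:00–05:00: no B overlap → unchanged.
06:00–08:45 minus B → 06:00–06:15, 07:15–07:30, 08:15–08:30.
09:00–09:15: fully covered by B → removed.
09:30–10:00 minus B → 09:45–10:00.

04:00–05:00, 06:00–06:15, 07:15–07:30, 08:15–08:30, 09:45–10:00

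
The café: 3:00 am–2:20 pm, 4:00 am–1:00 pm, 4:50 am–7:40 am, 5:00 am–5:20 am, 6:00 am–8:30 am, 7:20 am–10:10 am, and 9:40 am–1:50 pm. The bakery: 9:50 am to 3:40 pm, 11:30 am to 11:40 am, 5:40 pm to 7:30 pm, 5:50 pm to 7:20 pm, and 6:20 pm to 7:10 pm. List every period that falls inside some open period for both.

First set merges to 3:00 am–2:20 pm.
Second set merges to 9:50 am–3:40 pm, 5:40 pm–7:30 pm.
3:00 am–2:20 pm ∩ B → 9:50 am–2:20 pm.

9:50 am–2:20 pm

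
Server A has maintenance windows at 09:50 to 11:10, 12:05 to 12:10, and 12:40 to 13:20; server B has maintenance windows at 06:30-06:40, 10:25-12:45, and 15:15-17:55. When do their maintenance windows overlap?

09:50–11:10 meets the second set on 10:25–11:10.
12:05–12:10 meets the second set on 12:05–12:10.
12:40–13:20 meets the second set on 12:40–12:45.

10:25–11:10, 12:05–12:10, 12:40–12:45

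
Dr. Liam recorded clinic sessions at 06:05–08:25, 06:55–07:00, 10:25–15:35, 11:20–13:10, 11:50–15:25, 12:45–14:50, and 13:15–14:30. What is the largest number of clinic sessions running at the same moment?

4

Sweep endpoints in order; track running count of active intervals.
Peak of 4 reached at 12:45.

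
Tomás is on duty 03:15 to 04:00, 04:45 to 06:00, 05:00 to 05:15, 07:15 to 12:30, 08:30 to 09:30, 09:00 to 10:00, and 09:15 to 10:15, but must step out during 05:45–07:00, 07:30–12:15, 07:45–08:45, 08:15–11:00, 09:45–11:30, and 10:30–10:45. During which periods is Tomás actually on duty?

First set merges to 03:15–04:00, 04:45–06:00, 07:15–12:30.
Second set merges to 05:45–07:00, 07:30–12:15.
03:15–04:00: no B overlap → unchanged.
04:45–06:00 minus B → 04:45–05:45.
07:15–12:30 minus B → 07:15–07:30, 12:15–12:30.

03:15–04:00, 04:45–05:45, 07:15–07:30, 12:15–12:30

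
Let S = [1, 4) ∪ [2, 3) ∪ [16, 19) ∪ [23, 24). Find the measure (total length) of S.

7

Merged: [1, 4), [16, 19), [23, 24).
Lengths: 3 + 3 + 1 = 7.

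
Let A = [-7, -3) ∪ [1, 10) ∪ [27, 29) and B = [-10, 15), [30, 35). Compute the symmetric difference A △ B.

[-10, -7) ∪ [-3, 1) ∪ [10, 15) ∪ [27, 29) ∪ [30, 35)

A \ B = [27, 29).
B \ A = [-10, -7), [-3, 1), [10, 15), [30, 35).
Union of the two gives the symmetric difference.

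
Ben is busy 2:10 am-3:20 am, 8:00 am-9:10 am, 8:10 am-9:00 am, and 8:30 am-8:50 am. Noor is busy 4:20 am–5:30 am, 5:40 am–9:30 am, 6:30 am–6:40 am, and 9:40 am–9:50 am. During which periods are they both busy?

First set merges to 2:10 am-3:20 am, 8:00 am-9:10 am.
Second set merges to 4:20 am-5:30 am, 5:40 am-9:30 am, 9:40 am-9:50 am.
2:10 am-3:20 am meets no B interval.
8:00 am-9:10 am ∩ B → 8:00 am-9:10 am.

8:00 am-9:10 am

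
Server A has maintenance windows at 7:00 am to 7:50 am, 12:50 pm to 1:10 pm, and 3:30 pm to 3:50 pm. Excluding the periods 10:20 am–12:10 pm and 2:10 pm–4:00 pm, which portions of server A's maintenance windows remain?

7:00 am–7:50 am: no B overlap → unchanged.
12:50 pm–1:10 pm: no B overlap → unchanged.
3:30 pm–3:50 pm: fully covered by B → removed.

7:00 am–7:50 am, 12:50 pm–1:10 pm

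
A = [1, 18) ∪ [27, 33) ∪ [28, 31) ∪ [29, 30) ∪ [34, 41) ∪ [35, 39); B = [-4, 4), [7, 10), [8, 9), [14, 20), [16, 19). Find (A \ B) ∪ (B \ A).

[-4, 1) ∪ [4, 7) ∪ [10, 14) ∪ [18, 20) ∪ [27, 33) ∪ [34, 41)

A, merged: [1, 18), [27, 33), [34, 41).
B, merged: [-4, 4), [7, 10), [14, 20).
A but not B: [4, 7), [10, 14), [27, 33), [34, 41).
B but not A: [-4, 1), [18, 20).
Combining gives A △ B.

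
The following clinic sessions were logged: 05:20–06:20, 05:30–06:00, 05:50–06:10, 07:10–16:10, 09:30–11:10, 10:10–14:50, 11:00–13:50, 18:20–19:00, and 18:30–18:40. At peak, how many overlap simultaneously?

4

Walk the sorted start/end points keeping a running depth.
The depth first hits 4 at 11:00.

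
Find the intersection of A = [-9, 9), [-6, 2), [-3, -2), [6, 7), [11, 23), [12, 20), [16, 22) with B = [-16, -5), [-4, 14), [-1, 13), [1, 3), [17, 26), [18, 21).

[-9, -5) ∪ [-4, 9) ∪ [11, 14) ∪ [17, 23)

First set merges to [-9, 9), [11, 23).
Second set merges to [-16, -5), [-4, 14), [17, 26).
[-9, 9) ∩ B → [-9, -5), [-4, 9).
[11, 23) ∩ B → [11, 14), [17, 23).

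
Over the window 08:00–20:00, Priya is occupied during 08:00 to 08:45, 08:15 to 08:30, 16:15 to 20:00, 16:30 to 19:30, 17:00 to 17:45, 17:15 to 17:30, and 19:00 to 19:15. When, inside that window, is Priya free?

The merged coverage is 08:00-08:45, 16:15-20:00.
Uncovered inside 08:00-20:00: 08:45-16:15.

08:45-16:15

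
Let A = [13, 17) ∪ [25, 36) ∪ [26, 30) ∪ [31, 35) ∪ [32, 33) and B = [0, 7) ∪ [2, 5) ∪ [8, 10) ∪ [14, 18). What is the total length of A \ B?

A, merged: [13, 17), [25, 36).
B, merged: [0, 7), [8, 10), [14, 18).
A \ B = [13, 14), [25, 36).
Total: 1 + 11 = 12.

12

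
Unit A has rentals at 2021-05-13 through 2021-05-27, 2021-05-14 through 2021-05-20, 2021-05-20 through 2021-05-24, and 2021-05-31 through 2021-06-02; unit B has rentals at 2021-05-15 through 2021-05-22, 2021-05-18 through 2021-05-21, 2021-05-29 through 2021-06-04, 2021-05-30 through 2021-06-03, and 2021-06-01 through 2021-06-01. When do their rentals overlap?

First set merges to 2021-05-13 through 2021-05-27, 2021-05-31 through 2021-06-02.
Second set merges to 2021-05-15 through 2021-05-22, 2021-05-29 through 2021-06-04.
2021-05-13 through 2021-05-27 overlaps B on 2021-05-15 through 2021-05-22.
2021-05-31 through 2021-06-02 overlaps B on 2021-05-31 through 2021-06-02.

2021-05-15 through 2021-05-22, 2021-05-31 through 2021-06-02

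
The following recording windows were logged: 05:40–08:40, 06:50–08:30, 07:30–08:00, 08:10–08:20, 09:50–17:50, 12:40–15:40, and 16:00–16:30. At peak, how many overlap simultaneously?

3

At 07:30, 3 of the intervals are simultaneously active.
No point has more.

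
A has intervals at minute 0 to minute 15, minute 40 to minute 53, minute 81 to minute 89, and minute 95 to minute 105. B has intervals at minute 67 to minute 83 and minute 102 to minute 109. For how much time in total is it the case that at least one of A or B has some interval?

64 minutes

A ∪ B = minute 0 to minute 15, minute 40 to minute 53, minute 67 to minute 89, minute 95 to minute 109.
Total: 15 minutes + 13 minutes + 22 minutes + 14 minutes = 64 minutes.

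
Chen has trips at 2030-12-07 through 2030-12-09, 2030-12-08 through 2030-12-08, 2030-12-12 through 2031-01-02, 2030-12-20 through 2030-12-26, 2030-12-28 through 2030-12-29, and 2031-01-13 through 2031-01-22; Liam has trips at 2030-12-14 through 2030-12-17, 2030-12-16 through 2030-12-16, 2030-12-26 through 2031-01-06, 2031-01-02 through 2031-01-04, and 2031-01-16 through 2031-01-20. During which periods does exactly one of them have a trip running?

2030-12-07 through 2030-12-09, 2030-12-12 through 2030-12-13, 2030-12-18 through 2030-12-25, 2031-01-03 through 2031-01-06, 2031-01-13 through 2031-01-15, 2031-01-21 through 2031-01-22

First set merges to 2030-12-07 through 2030-12-09, 2030-12-12 through 2031-01-02, 2031-01-13 through 2031-01-22.
Second set merges to 2030-12-14 through 2030-12-17, 2030-12-26 through 2031-01-06, 2031-01-16 through 2031-01-20.
A \ B = 2030-12-07 through 2030-12-09, 2030-12-12 through 2030-12-13, 2030-12-18 through 2030-12-25, 2031-01-13 through 2031-01-15, 2031-01-21 through 2031-01-22.
B \ A = 2031-01-03 through 2031-01-06.
Union of the two gives the symmetric difference.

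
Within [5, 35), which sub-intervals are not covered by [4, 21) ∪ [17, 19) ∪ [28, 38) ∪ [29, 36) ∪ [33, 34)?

[21, 28)

Covered (merged): [4, 21), [28, 38).
Complement within [5, 35): [21, 28).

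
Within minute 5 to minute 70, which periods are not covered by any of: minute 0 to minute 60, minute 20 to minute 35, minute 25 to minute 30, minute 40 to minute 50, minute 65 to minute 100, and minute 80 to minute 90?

The merged coverage is minute 0 to minute 60, minute 65 to minute 100.
Uncovered inside minute 5 to minute 70: minute 60 to minute 65.

minute 60 to minute 65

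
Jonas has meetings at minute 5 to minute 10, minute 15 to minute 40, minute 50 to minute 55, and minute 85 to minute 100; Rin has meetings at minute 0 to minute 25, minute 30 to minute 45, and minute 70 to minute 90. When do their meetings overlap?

minute 5 to minute 10, minute 15 to minute 25, minute 30 to minute 40, minute 85 to minute 90

minute 5 to minute 10 meets the second set on minute 5 to minute 10.
minute 15 to minute 40 meets the second set on minute 15 to minute 25, minute 30 to minute 40.
minute 50 to minute 55: no overlap with the second set.
minute 85 to minute 100 meets the second set on minute 85 to minute 90.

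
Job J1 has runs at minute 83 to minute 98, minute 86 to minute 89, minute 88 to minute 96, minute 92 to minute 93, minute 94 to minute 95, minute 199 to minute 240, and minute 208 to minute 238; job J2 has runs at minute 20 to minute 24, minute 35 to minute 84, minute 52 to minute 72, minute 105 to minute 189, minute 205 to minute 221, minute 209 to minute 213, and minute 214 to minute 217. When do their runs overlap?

minute 83 to minute 84, minute 205 to minute 221

First set merges to minute 83 to minute 98, minute 199 to minute 240.
Second set merges to minute 20 to minute 24, minute 35 to minute 84, minute 105 to minute 189, minute 205 to minute 221.
minute 83 to minute 98 meets the second set on minute 83 to minute 84.
minute 199 to minute 240 meets the second set on minute 205 to minute 221.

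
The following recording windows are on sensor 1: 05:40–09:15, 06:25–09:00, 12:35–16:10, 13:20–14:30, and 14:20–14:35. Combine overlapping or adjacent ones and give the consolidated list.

05:40–09:15, 12:35–16:10

06:25–09:00 overlaps/touches 05:40–09:15 → extend to 05:40–09:15.
12:35–16:10 is disjoint → start new block.
13:20–14:30 overlaps/touches 12:35–16:10 → extend to 12:35–16:10.
14:20–14:35 overlaps/touches 12:35–16:10 → extend to 12:35–16:10.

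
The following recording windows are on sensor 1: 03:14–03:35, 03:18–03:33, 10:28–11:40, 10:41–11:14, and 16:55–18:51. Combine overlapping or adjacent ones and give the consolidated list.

03:18–03:33 overlaps/touches 03:14–03:35 → extend to 03:14–03:35.
10:28–11:40 is disjoint → start new block.
10:41–11:14 overlaps/touches 10:28–11:40 → extend to 10:28–11:40.
16:55–18:51 is disjoint → start new block.

03:14–03:35, 10:28–11:40, 16:55–18:51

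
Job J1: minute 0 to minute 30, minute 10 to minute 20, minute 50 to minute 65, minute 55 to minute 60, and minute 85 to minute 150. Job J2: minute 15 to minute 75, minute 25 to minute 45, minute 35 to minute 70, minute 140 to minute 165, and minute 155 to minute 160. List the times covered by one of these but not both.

minute 0 to minute 15, minute 30 to minute 50, minute 65 to minute 75, minute 85 to minute 140, minute 150 to minute 165

A, merged: minute 0 to minute 30, minute 50 to minute 65, minute 85 to minute 150.
B, merged: minute 15 to minute 75, minute 140 to minute 165.
A but not B: minute 0 to minute 15, minute 85 to minute 140.
B but not A: minute 30 to minute 50, minute 65 to minute 75, minute 150 to minute 165.
Combining gives A △ B.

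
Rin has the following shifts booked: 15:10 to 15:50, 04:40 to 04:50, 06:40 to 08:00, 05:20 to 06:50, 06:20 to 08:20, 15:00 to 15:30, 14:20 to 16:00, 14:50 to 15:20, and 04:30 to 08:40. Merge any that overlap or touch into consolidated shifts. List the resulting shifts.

04:30–08:40, 14:20–16:00

Sort by start: 04:30–08:40, 04:40–04:50, 05:20–06:50, 06:20–08:20, 06:40–08:00, 14:20–16:00, 14:50–15:20, 15:00–15:30, 15:10–15:50.
04:40–04:50 overlaps/touches 04:30–08:40 → extend to 04:30–08:40.
05:20–06:50 overlaps/touches 04:30–08:40 → extend to 04:30–08:40.
06:20–08:20 overlaps/touches 04:30–08:40 → extend to 04:30–08:40.
06:40–08:00 overlaps/touches 04:30–08:40 → extend to 04:30–08:40.
14:20–16:00 is disjoint → start new block.
14:50–15:20 overlaps/touches 14:20–16:00 → extend to 14:20–16:00.
15:00–15:30 overlaps/touches 14:20–16:00 → extend to 14:20–16:00.
15:10–15:50 overlaps/touches 14:20–16:00 → extend to 14:20–16:00.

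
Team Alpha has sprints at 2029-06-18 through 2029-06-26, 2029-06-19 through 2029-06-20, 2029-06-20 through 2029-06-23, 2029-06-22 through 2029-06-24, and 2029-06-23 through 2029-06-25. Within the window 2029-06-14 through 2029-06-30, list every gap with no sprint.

2029-06-14 through 2029-06-17, 2029-06-27 through 2029-06-30

After merging, the occupied span is 2029-06-18 through 2029-06-26.
Gaps within 2029-06-14 through 2029-06-30: 2029-06-14 through 2029-06-17, 2029-06-27 through 2029-06-30.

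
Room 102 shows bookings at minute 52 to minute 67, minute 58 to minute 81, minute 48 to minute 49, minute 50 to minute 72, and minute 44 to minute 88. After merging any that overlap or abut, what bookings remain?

Sort by start: minute 44 to minute 88, minute 48 to minute 49, minute 50 to minute 72, minute 52 to minute 67, minute 58 to minute 81.
minute 48 to minute 49 overlaps/touches minute 44 to minute 88 → extend to minute 44 to minute 88.
minute 50 to minute 72 overlaps/touches minute 44 to minute 88 → extend to minute 44 to minute 88.
minute 52 to minute 67 overlaps/touches minute 44 to minute 88 → extend to minute 44 to minute 88.
minute 58 to minute 81 overlaps/touches minute 44 to minute 88 → extend to minute 44 to minute 88.

minute 44 to minute 88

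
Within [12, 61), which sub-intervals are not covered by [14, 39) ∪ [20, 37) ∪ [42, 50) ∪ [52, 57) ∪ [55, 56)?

[12, 14) ∪ [39, 42) ∪ [50, 52) ∪ [57, 61)

The merged coverage is [14, 39), [42, 50), [52, 57).
Gaps within [12, 61): [12, 14), [39, 42), [50, 52), [57, 61).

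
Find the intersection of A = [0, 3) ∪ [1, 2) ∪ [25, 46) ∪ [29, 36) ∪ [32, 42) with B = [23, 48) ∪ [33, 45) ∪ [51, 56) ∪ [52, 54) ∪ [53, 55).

First set merges to [0, 3), [25, 46).
Second set merges to [23, 48), [51, 56).
[0, 3) falls entirely outside B.
[25, 46) overlaps B on [25, 46).

[25, 46)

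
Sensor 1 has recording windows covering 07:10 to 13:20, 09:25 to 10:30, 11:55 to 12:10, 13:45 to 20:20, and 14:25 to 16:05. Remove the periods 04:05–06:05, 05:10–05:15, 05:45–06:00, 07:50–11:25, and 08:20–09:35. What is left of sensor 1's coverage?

07:10–07:50, 11:25–13:20, 13:45–20:20

Merge the first list: 07:10–13:20, 13:45–20:20.
Merge the second list: 04:05–06:05, 07:50–11:25.
07:10–13:20 \ B = 07:10–07:50, 11:25–13:20.
13:45–20:20: nothing removed.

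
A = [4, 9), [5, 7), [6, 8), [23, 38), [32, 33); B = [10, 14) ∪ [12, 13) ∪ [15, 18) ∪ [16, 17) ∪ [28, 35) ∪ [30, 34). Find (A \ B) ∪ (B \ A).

First set merges to [4, 9), [23, 38).
Second set merges to [10, 14), [15, 18), [28, 35).
A \ B = [4, 9), [23, 28), [35, 38).
B \ A = [10, 14), [15, 18).
Union of the two gives the symmetric difference.

[4, 9) ∪ [10, 14) ∪ [15, 18) ∪ [23, 28) ∪ [35, 38)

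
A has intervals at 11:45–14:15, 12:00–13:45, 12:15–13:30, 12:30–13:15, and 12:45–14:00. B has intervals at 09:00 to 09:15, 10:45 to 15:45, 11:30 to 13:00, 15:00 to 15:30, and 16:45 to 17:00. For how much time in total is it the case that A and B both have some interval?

2 h 30 min

A, merged: 11:45–14:15.
B, merged: 09:00–09:15, 10:45–15:45, 16:45–17:00.
A ∩ B = 11:45–14:15.
Total: 2 h 30 min.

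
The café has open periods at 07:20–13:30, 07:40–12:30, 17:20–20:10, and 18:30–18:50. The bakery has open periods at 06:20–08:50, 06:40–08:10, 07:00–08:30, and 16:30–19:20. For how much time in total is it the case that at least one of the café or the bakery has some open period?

First set merges to 07:20–13:30, 17:20–20:10.
Second set merges to 06:20–08:50, 16:30–19:20.
A ∪ B = 06:20–13:30, 16:30–20:10.
Total: 7 h 10 min + 3 h 40 min = 10 h 50 min.

10 h 50 min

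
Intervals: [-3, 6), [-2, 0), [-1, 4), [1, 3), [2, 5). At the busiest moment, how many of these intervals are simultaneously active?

Sweep endpoints in order; track running count of active intervals.
Peak of 4 reached at 2.

4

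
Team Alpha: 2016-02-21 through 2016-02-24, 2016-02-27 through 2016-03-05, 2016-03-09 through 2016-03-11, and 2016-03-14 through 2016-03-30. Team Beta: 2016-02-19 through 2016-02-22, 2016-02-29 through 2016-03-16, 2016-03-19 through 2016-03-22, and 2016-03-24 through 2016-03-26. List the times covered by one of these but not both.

A but not B: 2016-02-23 through 2016-02-24, 2016-02-27 through 2016-02-28, 2016-03-17 through 2016-03-18, 2016-03-23 through 2016-03-23, 2016-03-27 through 2016-03-30.
B but not A: 2016-02-19 through 2016-02-20, 2016-03-06 through 2016-03-08, 2016-03-12 through 2016-03-13.
Combining gives A △ B.

2016-02-19 through 2016-02-20, 2016-02-23 through 2016-02-24, 2016-02-27 through 2016-02-28, 2016-03-06 through 2016-03-08, 2016-03-12 through 2016-03-13, 2016-03-17 through 2016-03-18, 2016-03-23 through 2016-03-23, 2016-03-27 through 2016-03-30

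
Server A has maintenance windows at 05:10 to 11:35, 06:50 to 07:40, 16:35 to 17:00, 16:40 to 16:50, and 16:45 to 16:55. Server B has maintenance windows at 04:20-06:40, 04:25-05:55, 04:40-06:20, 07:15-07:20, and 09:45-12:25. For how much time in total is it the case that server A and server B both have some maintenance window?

3 h 25 min

A, merged: 05:10–11:35, 16:35–17:00.
B, merged: 04:20–06:40, 07:15–07:20, 09:45–12:25.
A ∩ B = 05:10–06:40, 07:15–07:20, 09:45–11:35.
Total: 1 h 30 min + 5 min + 1 h 50 min = 3 h 25 min.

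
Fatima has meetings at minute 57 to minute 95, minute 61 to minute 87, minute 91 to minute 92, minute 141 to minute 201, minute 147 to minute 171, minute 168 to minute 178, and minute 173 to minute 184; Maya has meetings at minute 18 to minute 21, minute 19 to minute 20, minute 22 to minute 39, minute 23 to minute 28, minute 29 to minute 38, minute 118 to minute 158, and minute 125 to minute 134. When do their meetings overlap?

First set merges to minute 57 to minute 95, minute 141 to minute 201.
Second set merges to minute 18 to minute 21, minute 22 to minute 39, minute 118 to minute 158.
minute 57 to minute 95 falls entirely outside B.
minute 141 to minute 201 overlaps B on minute 141 to minute 158.

minute 141 to minute 158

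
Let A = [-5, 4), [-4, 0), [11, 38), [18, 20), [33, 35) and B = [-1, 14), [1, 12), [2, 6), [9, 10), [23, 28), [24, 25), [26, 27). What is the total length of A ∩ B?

A, merged: [-5, 4), [11, 38).
B, merged: [-1, 14), [23, 28).
A ∩ B = [-1, 4), [11, 14), [23, 28).
Total: 5 + 3 + 5 = 13.

13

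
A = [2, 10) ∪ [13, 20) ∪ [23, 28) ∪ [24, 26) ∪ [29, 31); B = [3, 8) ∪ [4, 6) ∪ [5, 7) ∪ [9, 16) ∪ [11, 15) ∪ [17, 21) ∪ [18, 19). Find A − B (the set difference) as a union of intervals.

First set merges to [2, 10), [13, 20), [23, 28), [29, 31).
Second set merges to [3, 8), [9, 16), [17, 21).
[2, 10) with B removed leaves [2, 3), [8, 9).
[13, 20) with B removed leaves [16, 17).
[23, 28) is untouched.
[29, 31) is untouched.

[2, 3) ∪ [8, 9) ∪ [16, 17) ∪ [23, 28) ∪ [29, 31)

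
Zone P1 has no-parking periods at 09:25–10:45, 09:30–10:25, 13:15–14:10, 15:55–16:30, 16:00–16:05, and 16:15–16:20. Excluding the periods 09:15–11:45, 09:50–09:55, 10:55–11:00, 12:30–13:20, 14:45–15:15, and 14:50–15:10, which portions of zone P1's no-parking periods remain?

A, merged: 09:25-10:45, 13:15-14:10, 15:55-16:30.
B, merged: 09:15-11:45, 12:30-13:20, 14:45-15:15.
09:25-10:45: entirely removed.
13:15-14:10 \ B = 13:20-14:10.
15:55-16:30: nothing removed.

13:20-14:10, 15:55-16:30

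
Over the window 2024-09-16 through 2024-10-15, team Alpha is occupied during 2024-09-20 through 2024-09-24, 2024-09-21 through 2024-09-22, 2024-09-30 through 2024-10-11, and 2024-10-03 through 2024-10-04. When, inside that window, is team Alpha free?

Covered (merged): 2024-09-20 through 2024-09-24, 2024-09-30 through 2024-10-11.
Uncovered inside 2024-09-16 through 2024-10-15: 2024-09-16 through 2024-09-19, 2024-09-25 through 2024-09-29, 2024-10-12 through 2024-10-15.

2024-09-16 through 2024-09-19, 2024-09-25 through 2024-09-29, 2024-10-12 through 2024-10-15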